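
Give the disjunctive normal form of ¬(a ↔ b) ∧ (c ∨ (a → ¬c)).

(a ∧ ¬b ∧ c) ∨ (a ∧ ¬b ∧ ¬c) ∨ (b ∧ ¬a)

¬(a ↔ b) ∧ (c ∨ (a → ¬c))
⇔ ¬((a → b) ∧ (b → a)) ∧ (c ∨ (a → ¬c))
⇔ ¬((¬a ∨ b) ∧ (b → a)) ∧ (c ∨ (a → ¬c))
⇔ ¬((¬a ∨ b) ∧ (¬b ∨ a)) ∧ (c ∨ (a → ¬c))
⇔ ¬((¬a ∨ b) ∧ (¬b ∨ a)) ∧ (c ∨ ¬a ∨ ¬c)
⇔ (¬(¬a ∨ b) ∨ ¬(¬b ∨ a)) ∧ (c ∨ ¬a ∨ ¬c)
⇔ ((¬¬a ∧ ¬b) ∨ ¬(¬b ∨ a)) ∧ (c ∨ ¬a ∨ ¬c)
⇔ ((a ∧ ¬b) ∨ ¬(¬b ∨ a)) ∧ (c ∨ ¬a ∨ ¬c)
⇔ ((a ∧ ¬b) ∨ (¬¬b ∧ ¬a)) ∧ (c ∨ ¬a ∨ ¬c)
⇔ ((a ∧ ¬b) ∨ (b ∧ ¬a)) ∧ (c ∨ ¬a ∨ ¬c)
⇔ (a ∧ ¬b ∧ c) ∨ (a ∧ ¬b ∧ ¬a) ∨ (a ∧ ¬b ∧ ¬c) ∨ (b ∧ ¬a ∧ c) ∨ (b ∧ ¬a ∧ ¬a) ∨ (b ∧ ¬a ∧ ¬c)
⇔ (a ∧ ¬b ∧ c) ∨ (a ∧ ¬b ∧ ¬c) ∨ (b ∧ ¬a)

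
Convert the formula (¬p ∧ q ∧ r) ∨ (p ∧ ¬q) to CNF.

(¬p ∧ q ∧ r) ∨ (p ∧ ¬q)
≡ (¬p ∨ p) ∧ (¬p ∨ ¬q) ∧ (q ∨ p) ∧ (q ∨ ¬q) ∧ (r ∨ p) ∧ (r ∨ ¬q)   (distribute ∨ over ∧)
≡ (¬p ∨ ¬q) ∧ (q ∨ p) ∧ (r ∨ p) ∧ (r ∨ ¬q)   (simplify)

(¬p ∨ ¬q) ∧ (q ∨ p) ∧ (r ∨ p) ∧ (r ∨ ¬q)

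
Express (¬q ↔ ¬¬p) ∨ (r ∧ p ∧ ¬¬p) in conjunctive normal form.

(¬q ↔ ¬¬p) ∨ (r ∧ p ∧ ¬¬p)
= ((¬q → ¬¬p) ∧ (¬¬p → ¬q)) ∨ (r ∧ p ∧ ¬¬p)   (eliminate ↔)
= ((¬¬q ∨ ¬¬p) ∧ (¬¬p → ¬q)) ∨ (r ∧ p ∧ ¬¬p)   (eliminate →)
= ((¬¬q ∨ ¬¬p) ∧ (¬¬¬p ∨ ¬q)) ∨ (r ∧ p ∧ ¬¬p)   (eliminate →)
= ((q ∨ ¬¬p) ∧ (¬¬¬p ∨ ¬q)) ∨ (r ∧ p ∧ ¬¬p)   (double negation)
= ((q ∨ p) ∧ (¬¬¬p ∨ ¬q)) ∨ (r ∧ p ∧ ¬¬p)   (double negation)
= ((q ∨ p) ∧ (¬p ∨ ¬q)) ∨ (r ∧ p ∧ ¬¬p)   (double negation)
= ((q ∨ p) ∧ (¬p ∨ ¬q)) ∨ (r ∧ p ∧ p)   (double negation)
= (q ∨ p ∨ r) ∧ (q ∨ p ∨ p) ∧ (q ∨ p ∨ p) ∧ (¬p ∨ ¬q ∨ r) ∧ (¬p ∨ ¬q ∨ p) ∧ (¬p ∨ ¬q ∨ p)   (distribute ∨ over ∧)
= (q ∨ p) ∧ (¬p ∨ ¬q ∨ r)   (simplify)

(q ∨ p) ∧ (¬p ∨ ¬q ∨ r)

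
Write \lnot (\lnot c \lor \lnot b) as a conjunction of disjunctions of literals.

c \land b

\lnot (\lnot c \lor \lnot b)
⇔ \lnot \lnot c \land \lnot \lnot b   — De Morgan
⇔ c \land \lnot \lnot b   — double negation
⇔ c \land b   — double negation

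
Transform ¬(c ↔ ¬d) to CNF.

(c ∨ ¬d) ∧ (d ∨ ¬c)

¬(c ↔ ¬d)
≡ ¬((c → ¬d) ∧ (¬d → c))   [eliminate ↔]
≡ ¬((¬c ∨ ¬d) ∧ (¬d → c))   [eliminate →]
≡ ¬((¬c ∨ ¬d) ∧ (¬¬d ∨ c))   [eliminate →]
≡ ¬(¬c ∨ ¬d) ∨ ¬(¬¬d ∨ c)   [De Morgan]
≡ (¬¬c ∧ ¬¬d) ∨ ¬(¬¬d ∨ c)   [De Morgan]
≡ (c ∧ ¬¬d) ∨ ¬(¬¬d ∨ c)   [double negation]
≡ (c ∧ d) ∨ ¬(¬¬d ∨ c)   [double negation]
≡ (c ∧ d) ∨ (¬¬¬d ∧ ¬c)   [De Morgan]
≡ (c ∧ d) ∨ (¬d ∧ ¬c)   [double negation]
≡ (c ∨ ¬d) ∧ (c ∨ ¬c) ∧ (d ∨ ¬d) ∧ (d ∨ ¬c)   [distribute ∨ over ∧]
≡ (c ∨ ¬d) ∧ (d ∨ ¬c)   [simplify]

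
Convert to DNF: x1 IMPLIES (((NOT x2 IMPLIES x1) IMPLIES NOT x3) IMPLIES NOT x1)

NOT x1 OR (x2 AND x3) OR (x1 AND x3)

x1 IMPLIES (((NOT x2 IMPLIES x1) IMPLIES NOT x3) IMPLIES NOT x1)
= NOT x1 OR (((NOT x2 IMPLIES x1) IMPLIES NOT x3) IMPLIES NOT x1)
= NOT x1 OR NOT ((NOT x2 IMPLIES x1) IMPLIES NOT x3) OR NOT x1
= NOT x1 OR NOT (NOT (NOT x2 IMPLIES x1) OR NOT x3) OR NOT x1
= NOT x1 OR NOT (NOT (NOT NOT x2 OR x1) OR NOT x3) OR NOT x1
= NOT x1 OR (NOT NOT (NOT NOT x2 OR x1) AND NOT NOT x3) OR NOT x1
= NOT x1 OR ((NOT NOT x2 OR x1) AND NOT NOT x3) OR NOT x1
= NOT x1 OR ((x2 OR x1) AND NOT NOT x3) OR NOT x1
= NOT x1 OR ((x2 OR x1) AND x3) OR NOT x1
= NOT x1 OR (x2 AND x3) OR (x1 AND x3) OR NOT x1
= NOT x1 OR (x2 AND x3) OR (x1 AND x3)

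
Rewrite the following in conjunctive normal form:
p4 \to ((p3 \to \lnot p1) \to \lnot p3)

p4 \to ((p3 \to \lnot p1) \to \lnot p3)
≡ \lnot p4 \lor ((p3 \to \lnot p1) \to \lnot p3)
≡ \lnot p4 \lor \lnot (p3 \to \lnot p1) \lor \lnot p3
≡ \lnot p4 \lor \lnot (\lnot p3 \lor \lnot p1) \lor \lnot p3
≡ \lnot p4 \lor (\lnot \lnot p3 \land \lnot \lnot p1) \lor \lnot p3
≡ \lnot p4 \lor (p3 \land \lnot \lnot p1) \lor \lnot p3
≡ \lnot p4 \lor (p3 \land p1) \lor \lnot p3
≡ (\lnot p4 \lor p3 \lor \lnot p3) \land (\lnot p4 \lor p1 \lor \lnot p3)
≡ \lnot p4 \lor p1 \lor \lnot p3

\lnot p4 \lor p1 \lor \lnot p3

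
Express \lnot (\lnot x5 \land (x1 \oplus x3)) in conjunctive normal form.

\lnot (\lnot x5 \land (x1 \oplus x3))
≡ \lnot (\lnot x5 \land (x1 \lor x3) \land \lnot (x1 \land x3))
≡ \lnot \lnot x5 \lor \lnot (x1 \lor x3) \lor \lnot \lnot (x1 \land x3)
≡ x5 \lor \lnot (x1 \lor x3) \lor \lnot \lnot (x1 \land x3)
≡ x5 \lor (\lnot x1 \land \lnot x3) \lor \lnot \lnot (x1 \land x3)
≡ x5 \lor (\lnot x1 \land \lnot x3) \lor (x1 \land x3)
≡ (x5 \lor \lnot x1 \lor x1) \land (x5 \lor \lnot x1 \lor x3) \land (x5 \lor \lnot x3 \lor x1) \land (x5 \lor \lnot x3 \lor x3)
≡ (x5 \lor \lnot x1 \lor x3) \land (x5 \lor \lnot x3 \lor x1)

(x5 \lor \lnot x1 \lor x3) \land (x5 \lor \lnot x3 \lor x1)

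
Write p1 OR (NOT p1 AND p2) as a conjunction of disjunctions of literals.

p1 OR (NOT p1 AND p2)
= (p1 OR NOT p1) AND (p1 OR p2)   [distribute OR over AND]
= p1 OR p2   [simplify]

p1 OR p2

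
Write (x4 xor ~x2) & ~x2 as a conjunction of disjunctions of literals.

(x4 xor ~x2) & ~x2
= (x4 | ~x2) & ~(x4 & ~x2) & ~x2   [expand xor]
= (x4 | ~x2) & (~x4 | ~~x2) & ~x2   [De Morgan]
= (x4 | ~x2) & (~x4 | x2) & ~x2   [double negation]
= (~x4 | x2) & ~x2   [simplify]

(~x4 | x2) & ~x2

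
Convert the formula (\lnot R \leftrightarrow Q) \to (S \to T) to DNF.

(\lnot R \land \lnot Q) \lor (Q \land R) \lor \lnot S \lor T

(\lnot R \leftrightarrow Q) \to (S \to T)
= \lnot (\lnot R \leftrightarrow Q) \lor (S \to T)   [eliminate \to]
= \lnot ((\lnot R \to Q) \land (Q \to \lnot R)) \lor (S \to T)   [eliminate \leftrightarrow]
= \lnot ((\lnot \lnot R \lor Q) \land (Q \to \lnot R)) \lor (S \to T)   [eliminate \to]
= \lnot ((\lnot \lnot R \lor Q) \land (\lnot Q \lor \lnot R)) \lor (S \to T)   [eliminate \to]
= \lnot ((\lnot \lnot R \lor Q) \land (\lnot Q \lor \lnot R)) \lor \lnot S \lor T   [eliminate \to]
= \lnot (\lnot \lnot R \lor Q) \lor \lnot (\lnot Q \lor \lnot R) \lor \lnot S \lor T   [De Morgan]
= (\lnot \lnot \lnot R \land \lnot Q) \lor \lnot (\lnot Q \lor \lnot R) \lor \lnot S \lor T   [De Morgan]
= (\lnot R \land \lnot Q) \lor \lnot (\lnot Q \lor \lnot R) \lor \lnot S \lor T   [double negation]
= (\lnot R \land \lnot Q) \lor (\lnot \lnot Q \land \lnot \lnot R) \lor \lnot S \lor T   [De Morgan]
= (\lnot R \land \lnot Q) \lor (Q \land \lnot \lnot R) \lor \lnot S \lor T   [double negation]
= (\lnot R \land \lnot Q) \lor (Q \land R) \lor \lnot S \lor T   [double negation]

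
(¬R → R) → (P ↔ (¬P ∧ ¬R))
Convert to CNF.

¬R ∨ ¬P

(¬R → R) → (P ↔ (¬P ∧ ¬R))
= ¬(¬R → R) ∨ (P ↔ (¬P ∧ ¬R))   [eliminate →]
= ¬(¬¬R ∨ R) ∨ (P ↔ (¬P ∧ ¬R))   [eliminate →]
= ¬(¬¬R ∨ R) ∨ ((P → (¬P ∧ ¬R)) ∧ ((¬P ∧ ¬R) → P))   [eliminate ↔]
= ¬(¬¬R ∨ R) ∨ ((¬P ∨ (¬P ∧ ¬R)) ∧ ((¬P ∧ ¬R) → P))   [eliminate →]
= ¬(¬¬R ∨ R) ∨ ((¬P ∨ (¬P ∧ ¬R)) ∧ (¬(¬P ∧ ¬R) ∨ P))   [eliminate →]
= (¬¬¬R ∧ ¬R) ∨ ((¬P ∨ (¬P ∧ ¬R)) ∧ (¬(¬P ∧ ¬R) ∨ P))   [De Morgan]
= (¬R ∧ ¬R) ∨ ((¬P ∨ (¬P ∧ ¬R)) ∧ (¬(¬P ∧ ¬R) ∨ P))   [double negation]
= (¬R ∧ ¬R) ∨ ((¬P ∨ (¬P ∧ ¬R)) ∧ (¬¬P ∨ ¬¬R ∨ P))   [De Morgan]
= (¬R ∧ ¬R) ∨ ((¬P ∨ (¬P ∧ ¬R)) ∧ (P ∨ ¬¬R ∨ P))   [double negation]
= (¬R ∧ ¬R) ∨ ((¬P ∨ (¬P ∧ ¬R)) ∧ (P ∨ R ∨ P))   [double negation]
= (¬R ∨ ¬P ∨ ¬P) ∧ (¬R ∨ ¬P ∨ ¬R) ∧ (¬R ∨ P ∨ R ∨ P) ∧ (¬R ∨ ¬P ∨ ¬P) ∧ (¬R ∨ ¬P ∨ ¬R) ∧ (¬R ∨ P ∨ R ∨ P)   [distribute ∨ over ∧]
= ¬R ∨ ¬P   [simplify]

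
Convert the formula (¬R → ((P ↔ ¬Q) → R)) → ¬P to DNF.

(¬R → ((P ↔ ¬Q) → R)) → ¬P
≡ ¬(¬R → ((P ↔ ¬Q) → R)) ∨ ¬P   — eliminate →
≡ ¬(¬¬R ∨ ((P ↔ ¬Q) → R)) ∨ ¬P   — eliminate →
≡ ¬(¬¬R ∨ ¬(P ↔ ¬Q) ∨ R) ∨ ¬P   — eliminate →
≡ ¬(¬¬R ∨ ¬((P → ¬Q) ∧ (¬Q → P)) ∨ R) ∨ ¬P   — eliminate ↔
≡ ¬(¬¬R ∨ ¬((¬P ∨ ¬Q) ∧ (¬Q → P)) ∨ R) ∨ ¬P   — eliminate →
≡ ¬(¬¬R ∨ ¬((¬P ∨ ¬Q) ∧ (¬¬Q ∨ P)) ∨ R) ∨ ¬P   — eliminate →
≡ ¬¬¬R ∧ ¬¬((¬P ∨ ¬Q) ∧ (¬¬Q ∨ P)) ∧ ¬R ∨ ¬P   — De Morgan
≡ ¬R ∧ ¬¬((¬P ∨ ¬Q) ∧ (¬¬Q ∨ P)) ∧ ¬R ∨ ¬P   — double negation
≡ ¬R ∧ (¬P ∨ ¬Q) ∧ (¬¬Q ∨ P) ∧ ¬R ∨ ¬P   — double negation
≡ ¬R ∧ (¬P ∨ ¬Q) ∧ (Q ∨ P) ∧ ¬R ∨ ¬P   — double negation
≡ ¬R ∧ ¬P ∧ Q ∧ ¬R ∨ ¬R ∧ ¬P ∧ P ∧ ¬R ∨ ¬R ∧ ¬Q ∧ Q ∧ ¬R ∨ ¬R ∧ ¬Q ∧ P ∧ ¬R ∨ ¬P   — distribute ∧ over ∨
≡ ¬R ∧ ¬Q ∧ P ∨ ¬P   — simplify

¬R ∧ ¬Q ∧ P ∨ ¬P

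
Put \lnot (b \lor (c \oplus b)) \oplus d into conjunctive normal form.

\lnot (b \lor (c \oplus b)) \oplus d
= (\lnot (b \lor (c \oplus b)) \lor d) \land \lnot (\lnot (b \lor (c \oplus b)) \land d)   — expand \oplus
= (\lnot (b \lor ((c \lor b) \land \lnot (c \land b))) \lor d) \land \lnot (\lnot (b \lor (c \oplus b)) \land d)   — expand \oplus
= (\lnot (b \lor ((c \lor b) \land \lnot (c \land b))) \lor d) \land \lnot (\lnot (b \lor ((c \lor b) \land \lnot (c \land b))) \land d)   — expand \oplus
= ((\lnot b \land \lnot ((c \lor b) \land \lnot (c \land b))) \lor d) \land \lnot (\lnot (b \lor ((c \lor b) \land \lnot (c \land b))) \land d)   — De Morgan
= ((\lnot b \land (\lnot (c \lor b) \lor \lnot \lnot (c \land b))) \lor d) \land \lnot (\lnot (b \lor ((c \lor b) \land \lnot (c \land b))) \land d)   — De Morgan
= ((\lnot b \land ((\lnot c \land \lnot b) \lor \lnot \lnot (c \land b))) \lor d) \land \lnot (\lnot (b \lor ((c \lor b) \land \lnot (c \land b))) \land d)   — De Morgan
= ((\lnot b \land ((\lnot c \land \lnot b) \lor (c \land b))) \lor d) \land \lnot (\lnot (b \lor ((c \lor b) \land \lnot (c \land b))) \land d)   — double negation
= ((\lnot b \land ((\lnot c \land \lnot b) \lor (c \land b))) \lor d) \land (\lnot \lnot (b \lor ((c \lor b) \land \lnot (c \land b))) \lor \lnot d)   — De Morgan
= ((\lnot b \land ((\lnot c \land \lnot b) \lor (c \land b))) \lor d) \land (b \lor ((c \lor b) \land \lnot (c \land b)) \lor \lnot d)   — double negation
= ((\lnot b \land ((\lnot c \land \lnot b) \lor (c \land b))) \lor d) \land (b \lor ((c \lor b) \land (\lnot c \lor \lnot b)) \lor \lnot d)   — De Morgan
= (\lnot b \lor d) \land (\lnot c \lor c \lor d) \land (\lnot c \lor b \lor d) \land (\lnot b \lor c \lor d) \land (\lnot b \lor b \lor d) \land (b \lor c \lor b \lor \lnot d) \land (b \lor \lnot c \lor \lnot b \lor \lnot d)   — distribute \lor over \land
= (\lnot b \lor d) \land (\lnot c \lor b \lor d) \land (b \lor c \lor \lnot d)   — simplify

(\lnot b \lor d) \land (\lnot c \lor b \lor d) \land (b \lor c \lor \lnot d)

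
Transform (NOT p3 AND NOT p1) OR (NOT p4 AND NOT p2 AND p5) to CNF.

(NOT p3 AND NOT p1) OR (NOT p4 AND NOT p2 AND p5)
≡ (NOT p3 OR NOT p4) AND (NOT p3 OR NOT p2) AND (NOT p3 OR p5) AND (NOT p1 OR NOT p4) AND (NOT p1 OR NOT p2) AND (NOT p1 OR p5)   (distribute OR over AND)

(NOT p3 OR NOT p4) AND (NOT p3 OR NOT p2) AND (NOT p3 OR p5) AND (NOT p1 OR NOT p4) AND (NOT p1 OR NOT p2) AND (NOT p1 OR p5)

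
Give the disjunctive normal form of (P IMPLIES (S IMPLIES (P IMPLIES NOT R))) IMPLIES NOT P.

(P AND S AND R) OR NOT P

(P IMPLIES (S IMPLIES (P IMPLIES NOT R))) IMPLIES NOT P
≡ NOT (P IMPLIES (S IMPLIES (P IMPLIES NOT R))) OR NOT P   [eliminate IMPLIES]
≡ NOT (NOT P OR (S IMPLIES (P IMPLIES NOT R))) OR NOT P   [eliminate IMPLIES]
≡ NOT (NOT P OR NOT S OR (P IMPLIES NOT R)) OR NOT P   [eliminate IMPLIES]
≡ NOT (NOT P OR NOT S OR NOT P OR NOT R) OR NOT P   [eliminate IMPLIES]
≡ (NOT NOT P AND NOT NOT S AND NOT NOT P AND NOT NOT R) OR NOT P   [De Morgan]
≡ (P AND NOT NOT S AND NOT NOT P AND NOT NOT R) OR NOT P   [double negation]
≡ (P AND S AND NOT NOT P AND NOT NOT R) OR NOT P   [double negation]
≡ (P AND S AND P AND NOT NOT R) OR NOT P   [double negation]
≡ (P AND S AND P AND R) OR NOT P   [double negation]
≡ (P AND S AND R) OR NOT P   [simplify]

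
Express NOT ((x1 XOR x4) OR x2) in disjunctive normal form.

NOT ((x1 XOR x4) OR x2)
⇔ NOT ((x1 AND NOT x4) OR (NOT x1 AND x4) OR x2)   (expand XOR)
⇔ NOT (x1 AND NOT x4) AND NOT (NOT x1 AND x4) AND NOT x2   (De Morgan)
⇔ (NOT x1 OR NOT NOT x4) AND NOT (NOT x1 AND x4) AND NOT x2   (De Morgan)
⇔ (NOT x1 OR x4) AND NOT (NOT x1 AND x4) AND NOT x2   (double negation)
⇔ (NOT x1 OR x4) AND (NOT NOT x1 OR NOT x4) AND NOT x2   (De Morgan)
⇔ (NOT x1 OR x4) AND (x1 OR NOT x4) AND NOT x2   (double negation)
⇔ (NOT x1 AND x1 AND NOT x2) OR (NOT x1 AND NOT x4 AND NOT x2) OR (x4 AND x1 AND NOT x2) OR (x4 AND NOT x4 AND NOT x2)   (distribute AND over OR)
⇔ (NOT x1 AND NOT x4 AND NOT x2) OR (x4 AND x1 AND NOT x2)   (simplify)

(NOT x1 AND NOT x4 AND NOT x2) OR (x4 AND x1 AND NOT x2)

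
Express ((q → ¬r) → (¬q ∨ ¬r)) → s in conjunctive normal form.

(¬q ∨ ¬r ∨ s) ∧ (q ∨ s) ∧ (r ∨ s)

((q → ¬r) → (¬q ∨ ¬r)) → s
≡ ¬((q → ¬r) → (¬q ∨ ¬r)) ∨ s   [eliminate →]
≡ ¬(¬(q → ¬r) ∨ ¬q ∨ ¬r) ∨ s   [eliminate →]
≡ ¬(¬(¬q ∨ ¬r) ∨ ¬q ∨ ¬r) ∨ s   [eliminate →]
≡ (¬¬(¬q ∨ ¬r) ∧ ¬¬q ∧ ¬¬r) ∨ s   [De Morgan]
≡ ((¬q ∨ ¬r) ∧ ¬¬q ∧ ¬¬r) ∨ s   [double negation]
≡ ((¬q ∨ ¬r) ∧ q ∧ ¬¬r) ∨ s   [double negation]
≡ ((¬q ∨ ¬r) ∧ q ∧ r) ∨ s   [double negation]
≡ (¬q ∨ ¬r ∨ s) ∧ (q ∨ s) ∧ (r ∨ s)   [distribute ∨ over ∧]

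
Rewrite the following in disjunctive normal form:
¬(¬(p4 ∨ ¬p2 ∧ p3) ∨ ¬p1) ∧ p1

¬(¬(p4 ∨ ¬p2 ∧ p3) ∨ ¬p1) ∧ p1
⇔ ¬¬(p4 ∨ ¬p2 ∧ p3) ∧ ¬¬p1 ∧ p1
⇔ (p4 ∨ ¬p2 ∧ p3) ∧ ¬¬p1 ∧ p1
⇔ (p4 ∨ ¬p2 ∧ p3) ∧ p1 ∧ p1
⇔ p4 ∧ p1 ∧ p1 ∨ ¬p2 ∧ p3 ∧ p1 ∧ p1
⇔ p4 ∧ p1 ∨ ¬p2 ∧ p3 ∧ p1

p4 ∧ p1 ∨ ¬p2 ∧ p3 ∧ p1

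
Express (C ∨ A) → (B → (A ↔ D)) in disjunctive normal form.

(C ∨ A) → (B → (A ↔ D))
≡ ¬(C ∨ A) ∨ (B → (A ↔ D))   — eliminate →
≡ ¬(C ∨ A) ∨ ¬B ∨ (A ↔ D)   — eliminate →
≡ ¬(C ∨ A) ∨ ¬B ∨ ((A → D) ∧ (D → A))   — eliminate ↔
≡ ¬(C ∨ A) ∨ ¬B ∨ ((¬A ∨ D) ∧ (D → A))   — eliminate →
≡ ¬(C ∨ A) ∨ ¬B ∨ ((¬A ∨ D) ∧ (¬D ∨ A))   — eliminate →
≡ (¬C ∧ ¬A) ∨ ¬B ∨ ((¬A ∨ D) ∧ (¬D ∨ A))   — De Morgan
≡ (¬C ∧ ¬A) ∨ ¬B ∨ (¬A ∧ ¬D) ∨ (¬A ∧ A) ∨ (D ∧ ¬D) ∨ (D ∧ A)   — distribute ∧ over ∨
≡ (¬C ∧ ¬A) ∨ ¬B ∨ (¬A ∧ ¬D) ∨ (D ∧ A)   — simplify

(¬C ∧ ¬A) ∨ ¬B ∨ (¬A ∧ ¬D) ∨ (D ∧ A)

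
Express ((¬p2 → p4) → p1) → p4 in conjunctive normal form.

(p2 ∨ p4) ∧ (¬p1 ∨ p4)

((¬p2 → p4) → p1) → p4
≡ ¬((¬p2 → p4) → p1) ∨ p4
≡ ¬(¬(¬p2 → p4) ∨ p1) ∨ p4
≡ ¬(¬(¬¬p2 ∨ p4) ∨ p1) ∨ p4
≡ (¬¬(¬¬p2 ∨ p4) ∧ ¬p1) ∨ p4
≡ ((¬¬p2 ∨ p4) ∧ ¬p1) ∨ p4
≡ ((p2 ∨ p4) ∧ ¬p1) ∨ p4
≡ (p2 ∨ p4 ∨ p4) ∧ (¬p1 ∨ p4)
≡ (p2 ∨ p4) ∧ (¬p1 ∨ p4)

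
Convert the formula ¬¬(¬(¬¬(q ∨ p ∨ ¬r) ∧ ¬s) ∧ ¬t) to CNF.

¬¬(¬(¬¬(q ∨ p ∨ ¬r) ∧ ¬s) ∧ ¬t)
= ¬(¬¬(q ∨ p ∨ ¬r) ∧ ¬s) ∧ ¬t   [double negation]
= (¬¬¬(q ∨ p ∨ ¬r) ∨ ¬¬s) ∧ ¬t   [De Morgan]
= (¬(q ∨ p ∨ ¬r) ∨ ¬¬s) ∧ ¬t   [double negation]
= ((¬q ∧ ¬p ∧ ¬¬r) ∨ ¬¬s) ∧ ¬t   [De Morgan]
= ((¬q ∧ ¬p ∧ r) ∨ ¬¬s) ∧ ¬t   [double negation]
= ((¬q ∧ ¬p ∧ r) ∨ s) ∧ ¬t   [double negation]
= (¬q ∨ s) ∧ (¬p ∨ s) ∧ (r ∨ s) ∧ ¬t   [distribute ∨ over ∧]

(¬q ∨ s) ∧ (¬p ∨ s) ∧ (r ∨ s) ∧ ¬t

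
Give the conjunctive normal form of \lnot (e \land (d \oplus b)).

(\lnot e \lor \lnot d \lor b) \land (\lnot e \lor \lnot b \lor d)

\lnot (e \land (d \oplus b))
= \lnot (e \land (d \lor b) \land \lnot (d \land b))   [expand \oplus]
= \lnot e \lor \lnot (d \lor b) \lor \lnot \lnot (d \land b)   [De Morgan]
= \lnot e \lor (\lnot d \land \lnot b) \lor \lnot \lnot (d \land b)   [De Morgan]
= \lnot e \lor (\lnot d \land \lnot b) \lor (d \land b)   [double negation]
= (\lnot e \lor \lnot d \lor d) \land (\lnot e \lor \lnot d \lor b) \land (\lnot e \lor \lnot b \lor d) \land (\lnot e \lor \lnot b \lor b)   [distribute \lor over \land]
= (\lnot e \lor \lnot d \lor b) \land (\lnot e \lor \lnot b \lor d)   [simplify]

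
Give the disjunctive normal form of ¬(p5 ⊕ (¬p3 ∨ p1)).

¬(p5 ⊕ (¬p3 ∨ p1))
≡ ¬((p5 ∧ ¬(¬p3 ∨ p1)) ∨ (¬p5 ∧ (¬p3 ∨ p1)))   [expand ⊕]
≡ ¬(p5 ∧ ¬(¬p3 ∨ p1)) ∧ ¬(¬p5 ∧ (¬p3 ∨ p1))   [De Morgan]
≡ (¬p5 ∨ ¬¬(¬p3 ∨ p1)) ∧ ¬(¬p5 ∧ (¬p3 ∨ p1))   [De Morgan]
≡ (¬p5 ∨ ¬p3 ∨ p1) ∧ ¬(¬p5 ∧ (¬p3 ∨ p1))   [double negation]
≡ (¬p5 ∨ ¬p3 ∨ p1) ∧ (¬¬p5 ∨ ¬(¬p3 ∨ p1))   [De Morgan]
≡ (¬p5 ∨ ¬p3 ∨ p1) ∧ (p5 ∨ ¬(¬p3 ∨ p1))   [double negation]
≡ (¬p5 ∨ ¬p3 ∨ p1) ∧ (p5 ∨ (¬¬p3 ∧ ¬p1))   [De Morgan]
≡ (¬p5 ∨ ¬p3 ∨ p1) ∧ (p5 ∨ (p3 ∧ ¬p1))   [double negation]
≡ (¬p5 ∧ p5) ∨ (¬p5 ∧ p3 ∧ ¬p1) ∨ (¬p3 ∧ p5) ∨ (¬p3 ∧ p3 ∧ ¬p1) ∨ (p1 ∧ p5) ∨ (p1 ∧ p3 ∧ ¬p1)   [distribute ∧ over ∨]
≡ (¬p5 ∧ p3 ∧ ¬p1) ∨ (¬p3 ∧ p5) ∨ (p1 ∧ p5)   [simplify]

(¬p5 ∧ p3 ∧ ¬p1) ∨ (¬p3 ∧ p5) ∨ (p1 ∧ p5)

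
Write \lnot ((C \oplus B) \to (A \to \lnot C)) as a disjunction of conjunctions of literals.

\lnot ((C \oplus B) \to (A \to \lnot C))
= \lnot (\lnot (C \oplus B) \lor (A \to \lnot C))   — eliminate \to
= \lnot (\lnot ((C \land \lnot B) \lor (\lnot C \land B)) \lor (A \to \lnot C))   — expand \oplus
= \lnot (\lnot ((C \land \lnot B) \lor (\lnot C \land B)) \lor \lnot A \lor \lnot C)   — eliminate \to
= \lnot \lnot ((C \land \lnot B) \lor (\lnot C \land B)) \land \lnot \lnot A \land \lnot \lnot C   — De Morgan
= ((C \land \lnot B) \lor (\lnot C \land B)) \land \lnot \lnot A \land \lnot \lnot C   — double negation
= ((C \land \lnot B) \lor (\lnot C \land B)) \land A \land \lnot \lnot C   — double negation
= ((C \land \lnot B) \lor (\lnot C \land B)) \land A \land C   — double negation
= (C \land \lnot B \land A \land C) \lor (\lnot C \land B \land A \land C)   — distribute \land over \lor
= C \land \lnot B \land A   — simplify

C \land \lnot B \land A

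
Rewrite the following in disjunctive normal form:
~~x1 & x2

x1 & x2

~~x1 & x2
= x1 & x2   [double negation]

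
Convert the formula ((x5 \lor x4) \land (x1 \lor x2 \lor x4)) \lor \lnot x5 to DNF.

(x5 \land x1) \lor (x5 \land x2) \lor x4 \lor \lnot x5

((x5 \lor x4) \land (x1 \lor x2 \lor x4)) \lor \lnot x5
≡ (x5 \land x1) \lor (x5 \land x2) \lor (x5 \land x4) \lor (x4 \land x1) \lor (x4 \land x2) \lor (x4 \land x4) \lor \lnot x5   (distribute \land over \lor)
≡ (x5 \land x1) \lor (x5 \land x2) \lor x4 \lor \lnot x5   (simplify)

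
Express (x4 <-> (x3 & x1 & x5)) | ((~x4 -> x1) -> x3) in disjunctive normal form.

(x4 <-> (x3 & x1 & x5)) | ((~x4 -> x1) -> x3)
≡ ((x4 -> (x3 & x1 & x5)) & ((x3 & x1 & x5) -> x4)) | ((~x4 -> x1) -> x3)   [eliminate <->]
≡ ((~x4 | (x3 & x1 & x5)) & ((x3 & x1 & x5) -> x4)) | ((~x4 -> x1) -> x3)   [eliminate ->]
≡ ((~x4 | (x3 & x1 & x5)) & (~(x3 & x1 & x5) | x4)) | ((~x4 -> x1) -> x3)   [eliminate ->]
≡ ((~x4 | (x3 & x1 & x5)) & (~(x3 & x1 & x5) | x4)) | ~(~x4 -> x1) | x3   [eliminate ->]
≡ ((~x4 | (x3 & x1 & x5)) & (~(x3 & x1 & x5) | x4)) | ~(~~x4 | x1) | x3   [eliminate ->]
≡ ((~x4 | (x3 & x1 & x5)) & (~x3 | ~x1 | ~x5 | x4)) | ~(~~x4 | x1) | x3   [De Morgan]
≡ ((~x4 | (x3 & x1 & x5)) & (~x3 | ~x1 | ~x5 | x4)) | (~~~x4 & ~x1) | x3   [De Morgan]
≡ ((~x4 | (x3 & x1 & x5)) & (~x3 | ~x1 | ~x5 | x4)) | (~x4 & ~x1) | x3   [double negation]
≡ (~x4 & ~x3) | (~x4 & ~x1) | (~x4 & ~x5) | (~x4 & x4) | (x3 & x1 & x5 & ~x3) | (x3 & x1 & x5 & ~x1) | (x3 & x1 & x5 & ~x5) | (x3 & x1 & x5 & x4) | (~x4 & ~x1) | x3   [distribute & over |]
≡ (~x4 & ~x3) | (~x4 & ~x1) | (~x4 & ~x5) | x3   [simplify]

(~x4 & ~x3) | (~x4 & ~x1) | (~x4 & ~x5) | x3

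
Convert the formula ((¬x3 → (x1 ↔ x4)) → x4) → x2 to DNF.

((¬x3 → (x1 ↔ x4)) → x4) → x2
= ¬((¬x3 → (x1 ↔ x4)) → x4) ∨ x2   (eliminate →)
= ¬(¬(¬x3 → (x1 ↔ x4)) ∨ x4) ∨ x2   (eliminate →)
= ¬(¬(¬¬x3 ∨ (x1 ↔ x4)) ∨ x4) ∨ x2   (eliminate →)
= ¬(¬(¬¬x3 ∨ ((x1 → x4) ∧ (x4 → x1))) ∨ x4) ∨ x2   (eliminate ↔)
= ¬(¬(¬¬x3 ∨ ((¬x1 ∨ x4) ∧ (x4 → x1))) ∨ x4) ∨ x2   (eliminate →)
= ¬(¬(¬¬x3 ∨ ((¬x1 ∨ x4) ∧ (¬x4 ∨ x1))) ∨ x4) ∨ x2   (eliminate →)
= (¬¬(¬¬x3 ∨ ((¬x1 ∨ x4) ∧ (¬x4 ∨ x1))) ∧ ¬x4) ∨ x2   (De Morgan)
= ((¬¬x3 ∨ ((¬x1 ∨ x4) ∧ (¬x4 ∨ x1))) ∧ ¬x4) ∨ x2   (double negation)
= ((x3 ∨ ((¬x1 ∨ x4) ∧ (¬x4 ∨ x1))) ∧ ¬x4) ∨ x2   (double negation)
= (x3 ∧ ¬x4) ∨ (¬x1 ∧ ¬x4 ∧ ¬x4) ∨ (¬x1 ∧ x1 ∧ ¬x4) ∨ (x4 ∧ ¬x4 ∧ ¬x4) ∨ (x4 ∧ x1 ∧ ¬x4) ∨ x2   (distribute ∧ over ∨)
= (x3 ∧ ¬x4) ∨ (¬x1 ∧ ¬x4) ∨ x2   (simplify)

(x3 ∧ ¬x4) ∨ (¬x1 ∧ ¬x4) ∨ x2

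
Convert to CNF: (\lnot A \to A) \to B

(\lnot A \to A) \to B
≡ \lnot (\lnot A \to A) \lor B   (eliminate \to)
≡ \lnot (\lnot \lnot A \lor A) \lor B   (eliminate \to)
≡ (\lnot \lnot \lnot A \land \lnot A) \lor B   (De Morgan)
≡ (\lnot A \land \lnot A) \lor B   (double negation)
≡ (\lnot A \lor B) \land (\lnot A \lor B)   (distribute \lor over \land)
≡ \lnot A \lor B   (simplify)

\lnot A \lor B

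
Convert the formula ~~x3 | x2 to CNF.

x3 | x2

~~x3 | x2
≡ x3 | x2   (double negation)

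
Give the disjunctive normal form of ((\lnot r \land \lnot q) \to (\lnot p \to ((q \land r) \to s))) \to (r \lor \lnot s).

r \lor \lnot s

((\lnot r \land \lnot q) \to (\lnot p \to ((q \land r) \to s))) \to (r \lor \lnot s)
⇔ \lnot ((\lnot r \land \lnot q) \to (\lnot p \to ((q \land r) \to s))) \lor r \lor \lnot s   [eliminate \to]
⇔ \lnot (\lnot (\lnot r \land \lnot q) \lor (\lnot p \to ((q \land r) \to s))) \lor r \lor \lnot s   [eliminate \to]
⇔ \lnot (\lnot (\lnot r \land \lnot q) \lor \lnot \lnot p \lor ((q \land r) \to s)) \lor r \lor \lnot s   [eliminate \to]
⇔ \lnot (\lnot (\lnot r \land \lnot q) \lor \lnot \lnot p \lor \lnot (q \land r) \lor s) \lor r \lor \lnot s   [eliminate \to]
⇔ (\lnot \lnot (\lnot r \land \lnot q) \land \lnot \lnot \lnot p \land \lnot \lnot (q \land r) \land \lnot s) \lor r \lor \lnot s   [De Morgan]
⇔ (\lnot r \land \lnot q \land \lnot \lnot \lnot p \land \lnot \lnot (q \land r) \land \lnot s) \lor r \lor \lnot s   [double negation]
⇔ (\lnot r \land \lnot q \land \lnot p \land \lnot \lnot (q \land r) \land \lnot s) \lor r \lor \lnot s   [double negation]
⇔ (\lnot r \land \lnot q \land \lnot p \land q \land r \land \lnot s) \lor r \lor \lnot s   [double negation]
⇔ r \lor \lnot s   [simplify]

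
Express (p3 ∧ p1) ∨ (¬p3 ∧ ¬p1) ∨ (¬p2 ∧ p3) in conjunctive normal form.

(p3 ∨ ¬p1) ∧ (p1 ∨ ¬p3 ∨ ¬p2)

(p3 ∧ p1) ∨ (¬p3 ∧ ¬p1) ∨ (¬p2 ∧ p3)
≡ (p3 ∨ ¬p3 ∨ ¬p2) ∧ (p3 ∨ ¬p3 ∨ p3) ∧ (p3 ∨ ¬p1 ∨ ¬p2) ∧ (p3 ∨ ¬p1 ∨ p3) ∧ (p1 ∨ ¬p3 ∨ ¬p2) ∧ (p1 ∨ ¬p3 ∨ p3) ∧ (p1 ∨ ¬p1 ∨ ¬p2) ∧ (p1 ∨ ¬p1 ∨ p3)   (distribute ∨ over ∧)
≡ (p3 ∨ ¬p1) ∧ (p1 ∨ ¬p3 ∨ ¬p2)   (simplify)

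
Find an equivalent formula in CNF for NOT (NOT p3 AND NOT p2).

p3 OR p2

NOT (NOT p3 AND NOT p2)
≡ NOT NOT p3 OR NOT NOT p2   — De Morgan
≡ p3 OR NOT NOT p2   — double negation
≡ p3 OR p2   — double negation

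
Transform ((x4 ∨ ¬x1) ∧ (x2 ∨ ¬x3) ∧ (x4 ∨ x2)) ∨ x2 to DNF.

((x4 ∨ ¬x1) ∧ (x2 ∨ ¬x3) ∧ (x4 ∨ x2)) ∨ x2
⇔ (x4 ∧ x2 ∧ x4) ∨ (x4 ∧ x2 ∧ x2) ∨ (x4 ∧ ¬x3 ∧ x4) ∨ (x4 ∧ ¬x3 ∧ x2) ∨ (¬x1 ∧ x2 ∧ x4) ∨ (¬x1 ∧ x2 ∧ x2) ∨ (¬x1 ∧ ¬x3 ∧ x4) ∨ (¬x1 ∧ ¬x3 ∧ x2) ∨ x2   [distribute ∧ over ∨]
⇔ (x4 ∧ ¬x3) ∨ x2   [simplify]

(x4 ∧ ¬x3) ∨ x2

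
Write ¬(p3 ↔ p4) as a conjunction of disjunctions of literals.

¬(p3 ↔ p4)
≡ ¬((p3 → p4) ∧ (p4 → p3))   (eliminate ↔)
≡ ¬((¬p3 ∨ p4) ∧ (p4 → p3))   (eliminate →)
≡ ¬((¬p3 ∨ p4) ∧ (¬p4 ∨ p3))   (eliminate →)
≡ ¬(¬p3 ∨ p4) ∨ ¬(¬p4 ∨ p3)   (De Morgan)
≡ (¬¬p3 ∧ ¬p4) ∨ ¬(¬p4 ∨ p3)   (De Morgan)
≡ (p3 ∧ ¬p4) ∨ ¬(¬p4 ∨ p3)   (double negation)
≡ (p3 ∧ ¬p4) ∨ (¬¬p4 ∧ ¬p3)   (De Morgan)
≡ (p3 ∧ ¬p4) ∨ (p4 ∧ ¬p3)   (double negation)
≡ (p3 ∨ p4) ∧ (p3 ∨ ¬p3) ∧ (¬p4 ∨ p4) ∧ (¬p4 ∨ ¬p3)   (distribute ∨ over ∧)
≡ (p3 ∨ p4) ∧ (¬p4 ∨ ¬p3)   (simplify)

(p3 ∨ p4) ∧ (¬p4 ∨ ¬p3)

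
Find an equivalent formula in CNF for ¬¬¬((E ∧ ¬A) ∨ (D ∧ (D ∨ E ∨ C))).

(¬E ∨ A) ∧ ¬D

¬¬¬((E ∧ ¬A) ∨ (D ∧ (D ∨ E ∨ C)))
= ¬((E ∧ ¬A) ∨ (D ∧ (D ∨ E ∨ C)))   [double negation]
= ¬(E ∧ ¬A) ∧ ¬(D ∧ (D ∨ E ∨ C))   [De Morgan]
= (¬E ∨ ¬¬A) ∧ ¬(D ∧ (D ∨ E ∨ C))   [De Morgan]
= (¬E ∨ A) ∧ ¬(D ∧ (D ∨ E ∨ C))   [double negation]
= (¬E ∨ A) ∧ (¬D ∨ ¬(D ∨ E ∨ C))   [De Morgan]
= (¬E ∨ A) ∧ (¬D ∨ (¬D ∧ ¬E ∧ ¬C))   [De Morgan]
= (¬E ∨ A) ∧ (¬D ∨ ¬D) ∧ (¬D ∨ ¬E) ∧ (¬D ∨ ¬C)   [distribute ∨ over ∧]
= (¬E ∨ A) ∧ ¬D   [simplify]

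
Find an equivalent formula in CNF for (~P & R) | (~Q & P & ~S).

(~P | ~Q) & (~P | ~S) & (R | ~Q) & (R | P) & (R | ~S)

(~P & R) | (~Q & P & ~S)
≡ (~P | ~Q) & (~P | P) & (~P | ~S) & (R | ~Q) & (R | P) & (R | ~S)
≡ (~P | ~Q) & (~P | ~S) & (R | ~Q) & (R | P) & (R | ~S)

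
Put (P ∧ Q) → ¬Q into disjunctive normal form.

(P ∧ Q) → ¬Q
⇔ ¬(P ∧ Q) ∨ ¬Q   — eliminate →
⇔ ¬P ∨ ¬Q ∨ ¬Q   — De Morgan
⇔ ¬P ∨ ¬Q   — simplify

¬P ∨ ¬Q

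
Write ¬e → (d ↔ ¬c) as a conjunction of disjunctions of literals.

(e ∨ ¬d ∨ ¬c) ∧ (e ∨ c ∨ d)

¬e → (d ↔ ¬c)
≡ ¬¬e ∨ (d ↔ ¬c)   — eliminate →
≡ ¬¬e ∨ ((d → ¬c) ∧ (¬c → d))   — eliminate ↔
≡ ¬¬e ∨ ((¬d ∨ ¬c) ∧ (¬c → d))   — eliminate →
≡ ¬¬e ∨ ((¬d ∨ ¬c) ∧ (¬¬c ∨ d))   — eliminate →
≡ e ∨ ((¬d ∨ ¬c) ∧ (¬¬c ∨ d))   — double negation
≡ e ∨ ((¬d ∨ ¬c) ∧ (c ∨ d))   — double negation
≡ (e ∨ ¬d ∨ ¬c) ∧ (e ∨ c ∨ d)   — distribute ∨ over ∧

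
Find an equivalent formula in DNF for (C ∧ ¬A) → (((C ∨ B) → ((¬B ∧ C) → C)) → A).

¬C ∨ A

(C ∧ ¬A) → (((C ∨ B) → ((¬B ∧ C) → C)) → A)
⇔ ¬(C ∧ ¬A) ∨ (((C ∨ B) → ((¬B ∧ C) → C)) → A)   [eliminate →]
⇔ ¬(C ∧ ¬A) ∨ ¬((C ∨ B) → ((¬B ∧ C) → C)) ∨ A   [eliminate →]
⇔ ¬(C ∧ ¬A) ∨ ¬(¬(C ∨ B) ∨ ((¬B ∧ C) → C)) ∨ A   [eliminate →]
⇔ ¬(C ∧ ¬A) ∨ ¬(¬(C ∨ B) ∨ ¬(¬B ∧ C) ∨ C) ∨ A   [eliminate →]
⇔ ¬C ∨ ¬¬A ∨ ¬(¬(C ∨ B) ∨ ¬(¬B ∧ C) ∨ C) ∨ A   [De Morgan]
⇔ ¬C ∨ A ∨ ¬(¬(C ∨ B) ∨ ¬(¬B ∧ C) ∨ C) ∨ A   [double negation]
⇔ ¬C ∨ A ∨ (¬¬(C ∨ B) ∧ ¬¬(¬B ∧ C) ∧ ¬C) ∨ A   [De Morgan]
⇔ ¬C ∨ A ∨ ((C ∨ B) ∧ ¬¬(¬B ∧ C) ∧ ¬C) ∨ A   [double negation]
⇔ ¬C ∨ A ∨ ((C ∨ B) ∧ ¬B ∧ C ∧ ¬C) ∨ A   [double negation]
⇔ ¬C ∨ A ∨ (C ∧ ¬B ∧ C ∧ ¬C) ∨ (B ∧ ¬B ∧ C ∧ ¬C) ∨ A   [distribute ∧ over ∨]
⇔ ¬C ∨ A   [simplify]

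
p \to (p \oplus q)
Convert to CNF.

\lnot p \lor \lnot q

p \to (p \oplus q)
= \lnot p \lor (p \oplus q)   [eliminate \to]
= \lnot p \lor ((p \lor q) \land \lnot (p \land q))   [expand \oplus]
= \lnot p \lor ((p \lor q) \land (\lnot p \lor \lnot q))   [De Morgan]
= (\lnot p \lor p \lor q) \land (\lnot p \lor \lnot p \lor \lnot q)   [distribute \lor over \land]
= \lnot p \lor \lnot q   [simplify]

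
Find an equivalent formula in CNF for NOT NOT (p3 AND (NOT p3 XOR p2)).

NOT NOT (p3 AND (NOT p3 XOR p2))
≡ NOT NOT (p3 AND (NOT p3 OR p2) AND NOT (NOT p3 AND p2))
≡ p3 AND (NOT p3 OR p2) AND NOT (NOT p3 AND p2)
≡ p3 AND (NOT p3 OR p2) AND (NOT NOT p3 OR NOT p2)
≡ p3 AND (NOT p3 OR p2) AND (p3 OR NOT p2)
≡ p3 AND (NOT p3 OR p2)

p3 AND (NOT p3 OR p2)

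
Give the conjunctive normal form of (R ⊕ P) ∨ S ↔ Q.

(R ⊕ P) ∨ S ↔ Q
⇔ ((R ⊕ P) ∨ S → Q) ∧ (Q → (R ⊕ P) ∨ S)   — eliminate ↔
⇔ (¬((R ⊕ P) ∨ S) ∨ Q) ∧ (Q → (R ⊕ P) ∨ S)   — eliminate →
⇔ (¬((R ∨ P) ∧ ¬(R ∧ P) ∨ S) ∨ Q) ∧ (Q → (R ⊕ P) ∨ S)   — expand ⊕
⇔ (¬((R ∨ P) ∧ ¬(R ∧ P) ∨ S) ∨ Q) ∧ (¬Q ∨ (R ⊕ P) ∨ S)   — eliminate →
⇔ (¬((R ∨ P) ∧ ¬(R ∧ P) ∨ S) ∨ Q) ∧ (¬Q ∨ (R ∨ P) ∧ ¬(R ∧ P) ∨ S)   — expand ⊕
⇔ (¬((R ∨ P) ∧ ¬(R ∧ P)) ∧ ¬S ∨ Q) ∧ (¬Q ∨ (R ∨ P) ∧ ¬(R ∧ P) ∨ S)   — De Morgan
⇔ ((¬(R ∨ P) ∨ ¬¬(R ∧ P)) ∧ ¬S ∨ Q) ∧ (¬Q ∨ (R ∨ P) ∧ ¬(R ∧ P) ∨ S)   — De Morgan
⇔ ((¬R ∧ ¬P ∨ ¬¬(R ∧ P)) ∧ ¬S ∨ Q) ∧ (¬Q ∨ (R ∨ P) ∧ ¬(R ∧ P) ∨ S)   — De Morgan
⇔ ((¬R ∧ ¬P ∨ R ∧ P) ∧ ¬S ∨ Q) ∧ (¬Q ∨ (R ∨ P) ∧ ¬(R ∧ P) ∨ S)   — double negation
⇔ ((¬R ∧ ¬P ∨ R ∧ P) ∧ ¬S ∨ Q) ∧ (¬Q ∨ (R ∨ P) ∧ (¬R ∨ ¬P) ∨ S)   — De Morgan
⇔ (¬R ∨ R ∨ Q) ∧ (¬R ∨ P ∨ Q) ∧ (¬P ∨ R ∨ Q) ∧ (¬P ∨ P ∨ Q) ∧ (¬S ∨ Q) ∧ (¬Q ∨ R ∨ P ∨ S) ∧ (¬Q ∨ ¬R ∨ ¬P ∨ S)   — distribute ∨ over ∧
⇔ (¬R ∨ P ∨ Q) ∧ (¬P ∨ R ∨ Q) ∧ (¬S ∨ Q) ∧ (¬Q ∨ R ∨ P ∨ S) ∧ (¬Q ∨ ¬R ∨ ¬P ∨ S)   — simplify

(¬R ∨ P ∨ Q) ∧ (¬P ∨ R ∨ Q) ∧ (¬S ∨ Q) ∧ (¬Q ∨ R ∨ P ∨ S) ∧ (¬Q ∨ ¬R ∨ ¬P ∨ S)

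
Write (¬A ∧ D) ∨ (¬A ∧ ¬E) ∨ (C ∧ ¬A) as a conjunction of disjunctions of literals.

¬A ∧ (D ∨ ¬E ∨ C)

(¬A ∧ D) ∨ (¬A ∧ ¬E) ∨ (C ∧ ¬A)
⇔ (¬A ∨ ¬A ∨ C) ∧ (¬A ∨ ¬A ∨ ¬A) ∧ (¬A ∨ ¬E ∨ C) ∧ (¬A ∨ ¬E ∨ ¬A) ∧ (D ∨ ¬A ∨ C) ∧ (D ∨ ¬A ∨ ¬A) ∧ (D ∨ ¬E ∨ C) ∧ (D ∨ ¬E ∨ ¬A)   [distribute ∨ over ∧]
⇔ ¬A ∧ (D ∨ ¬E ∨ C)   [simplify]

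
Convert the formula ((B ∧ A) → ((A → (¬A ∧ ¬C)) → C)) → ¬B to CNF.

((B ∧ A) → ((A → (¬A ∧ ¬C)) → C)) → ¬B
= ¬((B ∧ A) → ((A → (¬A ∧ ¬C)) → C)) ∨ ¬B   [eliminate →]
= ¬(¬(B ∧ A) ∨ ((A → (¬A ∧ ¬C)) → C)) ∨ ¬B   [eliminate →]
= ¬(¬(B ∧ A) ∨ ¬(A → (¬A ∧ ¬C)) ∨ C) ∨ ¬B   [eliminate →]
= ¬(¬(B ∧ A) ∨ ¬(¬A ∨ (¬A ∧ ¬C)) ∨ C) ∨ ¬B   [eliminate →]
= (¬¬(B ∧ A) ∧ ¬¬(¬A ∨ (¬A ∧ ¬C)) ∧ ¬C) ∨ ¬B   [De Morgan]
= (B ∧ A ∧ ¬¬(¬A ∨ (¬A ∧ ¬C)) ∧ ¬C) ∨ ¬B   [double negation]
= (B ∧ A ∧ (¬A ∨ (¬A ∧ ¬C)) ∧ ¬C) ∨ ¬B   [double negation]
= (B ∨ ¬B) ∧ (A ∨ ¬B) ∧ (¬A ∨ ¬A ∨ ¬B) ∧ (¬A ∨ ¬C ∨ ¬B) ∧ (¬C ∨ ¬B)   [distribute ∨ over ∧]
= (A ∨ ¬B) ∧ (¬A ∨ ¬B) ∧ (¬C ∨ ¬B)   [simplify]

(A ∨ ¬B) ∧ (¬A ∨ ¬B) ∧ (¬C ∨ ¬B)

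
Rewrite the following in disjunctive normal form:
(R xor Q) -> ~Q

(R xor Q) -> ~Q
⇔ ~(R xor Q) | ~Q   [eliminate ->]
⇔ ~((R & ~Q) | (~R & Q)) | ~Q   [expand xor]
⇔ (~(R & ~Q) & ~(~R & Q)) | ~Q   [De Morgan]
⇔ ((~R | ~~Q) & ~(~R & Q)) | ~Q   [De Morgan]
⇔ ((~R | Q) & ~(~R & Q)) | ~Q   [double negation]
⇔ ((~R | Q) & (~~R | ~Q)) | ~Q   [De Morgan]
⇔ ((~R | Q) & (R | ~Q)) | ~Q   [double negation]
⇔ (~R & R) | (~R & ~Q) | (Q & R) | (Q & ~Q) | ~Q   [distribute & over |]
⇔ (Q & R) | ~Q   [simplify]

(Q & R) | ~Q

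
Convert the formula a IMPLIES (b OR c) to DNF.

a IMPLIES (b OR c)
= NOT a OR b OR c   [eliminate IMPLIES]

NOT a OR b OR c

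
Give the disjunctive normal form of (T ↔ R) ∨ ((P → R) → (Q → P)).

(T ↔ R) ∨ ((P → R) → (Q → P))
≡ ((T → R) ∧ (R → T)) ∨ ((P → R) → (Q → P))   [eliminate ↔]
≡ ((¬T ∨ R) ∧ (R → T)) ∨ ((P → R) → (Q → P))   [eliminate →]
≡ ((¬T ∨ R) ∧ (¬R ∨ T)) ∨ ((P → R) → (Q → P))   [eliminate →]
≡ ((¬T ∨ R) ∧ (¬R ∨ T)) ∨ ¬(P → R) ∨ (Q → P)   [eliminate →]
≡ ((¬T ∨ R) ∧ (¬R ∨ T)) ∨ ¬(¬P ∨ R) ∨ (Q → P)   [eliminate →]
≡ ((¬T ∨ R) ∧ (¬R ∨ T)) ∨ ¬(¬P ∨ R) ∨ ¬Q ∨ P   [eliminate →]
≡ ((¬T ∨ R) ∧ (¬R ∨ T)) ∨ (¬¬P ∧ ¬R) ∨ ¬Q ∨ P   [De Morgan]
≡ ((¬T ∨ R) ∧ (¬R ∨ T)) ∨ (P ∧ ¬R) ∨ ¬Q ∨ P   [double negation]
≡ (¬T ∧ ¬R) ∨ (¬T ∧ T) ∨ (R ∧ ¬R) ∨ (R ∧ T) ∨ (P ∧ ¬R) ∨ ¬Q ∨ P   [distribute ∧ over ∨]
≡ (¬T ∧ ¬R) ∨ (R ∧ T) ∨ ¬Q ∨ P   [simplify]

(¬T ∧ ¬R) ∨ (R ∧ T) ∨ ¬Q ∨ P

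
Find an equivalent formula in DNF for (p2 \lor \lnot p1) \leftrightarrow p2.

(\lnot p2 \land p1) \lor p2

(p2 \lor \lnot p1) \leftrightarrow p2
≡ ((p2 \lor \lnot p1) \to p2) \land (p2 \to (p2 \lor \lnot p1))
≡ (\lnot (p2 \lor \lnot p1) \lor p2) \land (p2 \to (p2 \lor \lnot p1))
≡ (\lnot (p2 \lor \lnot p1) \lor p2) \land (\lnot p2 \lor p2 \lor \lnot p1)
≡ ((\lnot p2 \land \lnot \lnot p1) \lor p2) \land (\lnot p2 \lor p2 \lor \lnot p1)
≡ ((\lnot p2 \land p1) \lor p2) \land (\lnot p2 \lor p2 \lor \lnot p1)
≡ (\lnot p2 \land p1 \land \lnot p2) \lor (\lnot p2 \land p1 \land p2) \lor (\lnot p2 \land p1 \land \lnot p1) \lor (p2 \land \lnot p2) \lor (p2 \land p2) \lor (p2 \land \lnot p1)
≡ (\lnot p2 \land p1) \lor p2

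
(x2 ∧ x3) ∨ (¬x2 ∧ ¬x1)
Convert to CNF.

(x2 ∧ x3) ∨ (¬x2 ∧ ¬x1)
= (x2 ∨ ¬x2) ∧ (x2 ∨ ¬x1) ∧ (x3 ∨ ¬x2) ∧ (x3 ∨ ¬x1)   [distribute ∨ over ∧]
= (x2 ∨ ¬x1) ∧ (x3 ∨ ¬x2) ∧ (x3 ∨ ¬x1)   [simplify]

(x2 ∨ ¬x1) ∧ (x3 ∨ ¬x2) ∧ (x3 ∨ ¬x1)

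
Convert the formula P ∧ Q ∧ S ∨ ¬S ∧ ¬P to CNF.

(P ∨ ¬S) ∧ (Q ∨ ¬S) ∧ (Q ∨ ¬P) ∧ (S ∨ ¬P)

P ∧ Q ∧ S ∨ ¬S ∧ ¬P
⇔ (P ∨ ¬S) ∧ (P ∨ ¬P) ∧ (Q ∨ ¬S) ∧ (Q ∨ ¬P) ∧ (S ∨ ¬S) ∧ (S ∨ ¬P)   [distribute ∨ over ∧]
⇔ (P ∨ ¬S) ∧ (Q ∨ ¬S) ∧ (Q ∨ ¬P) ∧ (S ∨ ¬P)   [simplify]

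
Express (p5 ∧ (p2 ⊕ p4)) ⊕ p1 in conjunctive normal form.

(p5 ∧ (p2 ⊕ p4)) ⊕ p1
≡ ((p5 ∧ (p2 ⊕ p4)) ∨ p1) ∧ ¬(p5 ∧ (p2 ⊕ p4) ∧ p1)
≡ ((p5 ∧ (p2 ∨ p4) ∧ ¬(p2 ∧ p4)) ∨ p1) ∧ ¬(p5 ∧ (p2 ⊕ p4) ∧ p1)
≡ ((p5 ∧ (p2 ∨ p4) ∧ ¬(p2 ∧ p4)) ∨ p1) ∧ ¬(p5 ∧ (p2 ∨ p4) ∧ ¬(p2 ∧ p4) ∧ p1)
≡ ((p5 ∧ (p2 ∨ p4) ∧ (¬p2 ∨ ¬p4)) ∨ p1) ∧ ¬(p5 ∧ (p2 ∨ p4) ∧ ¬(p2 ∧ p4) ∧ p1)
≡ ((p5 ∧ (p2 ∨ p4) ∧ (¬p2 ∨ ¬p4)) ∨ p1) ∧ (¬p5 ∨ ¬(p2 ∨ p4) ∨ ¬¬(p2 ∧ p4) ∨ ¬p1)
≡ ((p5 ∧ (p2 ∨ p4) ∧ (¬p2 ∨ ¬p4)) ∨ p1) ∧ (¬p5 ∨ (¬p2 ∧ ¬p4) ∨ ¬¬(p2 ∧ p4) ∨ ¬p1)
≡ ((p5 ∧ (p2 ∨ p4) ∧ (¬p2 ∨ ¬p4)) ∨ p1) ∧ (¬p5 ∨ (¬p2 ∧ ¬p4) ∨ (p2 ∧ p4) ∨ ¬p1)
≡ (p5 ∨ p1) ∧ (p2 ∨ p4 ∨ p1) ∧ (¬p2 ∨ ¬p4 ∨ p1) ∧ (¬p5 ∨ ¬p2 ∨ p2 ∨ ¬p1) ∧ (¬p5 ∨ ¬p2 ∨ p4 ∨ ¬p1) ∧ (¬p5 ∨ ¬p4 ∨ p2 ∨ ¬p1) ∧ (¬p5 ∨ ¬p4 ∨ p4 ∨ ¬p1)
≡ (p5 ∨ p1) ∧ (p2 ∨ p4 ∨ p1) ∧ (¬p2 ∨ ¬p4 ∨ p1) ∧ (¬p5 ∨ ¬p2 ∨ p4 ∨ ¬p1) ∧ (¬p5 ∨ ¬p4 ∨ p2 ∨ ¬p1)

(p5 ∨ p1) ∧ (p2 ∨ p4 ∨ p1) ∧ (¬p2 ∨ ¬p4 ∨ p1) ∧ (¬p5 ∨ ¬p2 ∨ p4 ∨ ¬p1) ∧ (¬p5 ∨ ¬p4 ∨ p2 ∨ ¬p1)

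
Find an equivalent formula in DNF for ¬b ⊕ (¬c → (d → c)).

(¬b ∧ ¬c ∧ d) ∨ (b ∧ c) ∨ (b ∧ ¬d)

¬b ⊕ (¬c → (d → c))
≡ (¬b ∧ ¬(¬c → (d → c))) ∨ (¬¬b ∧ (¬c → (d → c)))   [expand ⊕]
≡ (¬b ∧ ¬(¬¬c ∨ (d → c))) ∨ (¬¬b ∧ (¬c → (d → c)))   [eliminate →]
≡ (¬b ∧ ¬(¬¬c ∨ ¬d ∨ c)) ∨ (¬¬b ∧ (¬c → (d → c)))   [eliminate →]
≡ (¬b ∧ ¬(¬¬c ∨ ¬d ∨ c)) ∨ (¬¬b ∧ (¬¬c ∨ (d → c)))   [eliminate →]
≡ (¬b ∧ ¬(¬¬c ∨ ¬d ∨ c)) ∨ (¬¬b ∧ (¬¬c ∨ ¬d ∨ c))   [eliminate →]
≡ (¬b ∧ ¬¬¬c ∧ ¬¬d ∧ ¬c) ∨ (¬¬b ∧ (¬¬c ∨ ¬d ∨ c))   [De Morgan]
≡ (¬b ∧ ¬c ∧ ¬¬d ∧ ¬c) ∨ (¬¬b ∧ (¬¬c ∨ ¬d ∨ c))   [double negation]
≡ (¬b ∧ ¬c ∧ d ∧ ¬c) ∨ (¬¬b ∧ (¬¬c ∨ ¬d ∨ c))   [double negation]
≡ (¬b ∧ ¬c ∧ d ∧ ¬c) ∨ (b ∧ (¬¬c ∨ ¬d ∨ c))   [double negation]
≡ (¬b ∧ ¬c ∧ d ∧ ¬c) ∨ (b ∧ (c ∨ ¬d ∨ c))   [double negation]
≡ (¬b ∧ ¬c ∧ d ∧ ¬c) ∨ (b ∧ c) ∨ (b ∧ ¬d) ∨ (b ∧ c)   [distribute ∧ over ∨]
≡ (¬b ∧ ¬c ∧ d) ∨ (b ∧ c) ∨ (b ∧ ¬d)   [simplify]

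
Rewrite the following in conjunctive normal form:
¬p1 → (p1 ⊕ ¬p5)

¬p1 → (p1 ⊕ ¬p5)
= ¬¬p1 ∨ (p1 ⊕ ¬p5)   — eliminate →
= ¬¬p1 ∨ ((p1 ∨ ¬p5) ∧ ¬(p1 ∧ ¬p5))   — expand ⊕
= p1 ∨ ((p1 ∨ ¬p5) ∧ ¬(p1 ∧ ¬p5))   — double negation
= p1 ∨ ((p1 ∨ ¬p5) ∧ (¬p1 ∨ ¬¬p5))   — De Morgan
= p1 ∨ ((p1 ∨ ¬p5) ∧ (¬p1 ∨ p5))   — double negation
= (p1 ∨ p1 ∨ ¬p5) ∧ (p1 ∨ ¬p1 ∨ p5)   — distribute ∨ over ∧
= p1 ∨ ¬p5   — simplify

p1 ∨ ¬p5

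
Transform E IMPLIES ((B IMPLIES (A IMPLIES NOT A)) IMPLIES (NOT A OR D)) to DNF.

E IMPLIES ((B IMPLIES (A IMPLIES NOT A)) IMPLIES (NOT A OR D))
= NOT E OR ((B IMPLIES (A IMPLIES NOT A)) IMPLIES (NOT A OR D))   (eliminate IMPLIES)
= NOT E OR NOT (B IMPLIES (A IMPLIES NOT A)) OR NOT A OR D   (eliminate IMPLIES)
= NOT E OR NOT (NOT B OR (A IMPLIES NOT A)) OR NOT A OR D   (eliminate IMPLIES)
= NOT E OR NOT (NOT B OR NOT A OR NOT A) OR NOT A OR D   (eliminate IMPLIES)
= NOT E OR (NOT NOT B AND NOT NOT A AND NOT NOT A) OR NOT A OR D   (De Morgan)
= NOT E OR (B AND NOT NOT A AND NOT NOT A) OR NOT A OR D   (double negation)
= NOT E OR (B AND A AND NOT NOT A) OR NOT A OR D   (double negation)
= NOT E OR (B AND A AND A) OR NOT A OR D   (double negation)
= NOT E OR (B AND A) OR NOT A OR D   (simplify)

NOT E OR (B AND A) OR NOT A OR D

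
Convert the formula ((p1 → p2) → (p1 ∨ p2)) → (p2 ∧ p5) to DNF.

((p1 → p2) → (p1 ∨ p2)) → (p2 ∧ p5)
≡ ¬((p1 → p2) → (p1 ∨ p2)) ∨ (p2 ∧ p5)   (eliminate →)
≡ ¬(¬(p1 → p2) ∨ p1 ∨ p2) ∨ (p2 ∧ p5)   (eliminate →)
≡ ¬(¬(¬p1 ∨ p2) ∨ p1 ∨ p2) ∨ (p2 ∧ p5)   (eliminate →)
≡ (¬¬(¬p1 ∨ p2) ∧ ¬p1 ∧ ¬p2) ∨ (p2 ∧ p5)   (De Morgan)
≡ ((¬p1 ∨ p2) ∧ ¬p1 ∧ ¬p2) ∨ (p2 ∧ p5)   (double negation)
≡ (¬p1 ∧ ¬p1 ∧ ¬p2) ∨ (p2 ∧ ¬p1 ∧ ¬p2) ∨ (p2 ∧ p5)   (distribute ∧ over ∨)
≡ (¬p1 ∧ ¬p2) ∨ (p2 ∧ p5)   (simplify)

(¬p1 ∧ ¬p2) ∨ (p2 ∧ p5)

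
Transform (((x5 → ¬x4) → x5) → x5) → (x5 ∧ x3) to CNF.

x5 ∧ (¬x5 ∨ x3)

(((x5 → ¬x4) → x5) → x5) → (x5 ∧ x3)
≡ ¬(((x5 → ¬x4) → x5) → x5) ∨ (x5 ∧ x3)   [eliminate →]
≡ ¬(¬((x5 → ¬x4) → x5) ∨ x5) ∨ (x5 ∧ x3)   [eliminate →]
≡ ¬(¬(¬(x5 → ¬x4) ∨ x5) ∨ x5) ∨ (x5 ∧ x3)   [eliminate →]
≡ ¬(¬(¬(¬x5 ∨ ¬x4) ∨ x5) ∨ x5) ∨ (x5 ∧ x3)   [eliminate →]
≡ (¬¬(¬(¬x5 ∨ ¬x4) ∨ x5) ∧ ¬x5) ∨ (x5 ∧ x3)   [De Morgan]
≡ ((¬(¬x5 ∨ ¬x4) ∨ x5) ∧ ¬x5) ∨ (x5 ∧ x3)   [double negation]
≡ (((¬¬x5 ∧ ¬¬x4) ∨ x5) ∧ ¬x5) ∨ (x5 ∧ x3)   [De Morgan]
≡ (((x5 ∧ ¬¬x4) ∨ x5) ∧ ¬x5) ∨ (x5 ∧ x3)   [double negation]
≡ (((x5 ∧ x4) ∨ x5) ∧ ¬x5) ∨ (x5 ∧ x3)   [double negation]
≡ (x5 ∨ x5 ∨ x5) ∧ (x5 ∨ x5 ∨ x3) ∧ (x4 ∨ x5 ∨ x5) ∧ (x4 ∨ x5 ∨ x3) ∧ (¬x5 ∨ x5) ∧ (¬x5 ∨ x3)   [distribute ∨ over ∧]
≡ x5 ∧ (¬x5 ∨ x3)   [simplify]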